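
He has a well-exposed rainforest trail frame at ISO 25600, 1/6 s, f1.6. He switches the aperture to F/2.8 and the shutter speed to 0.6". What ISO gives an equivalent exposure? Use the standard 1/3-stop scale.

ISO 20000

Aperture: f/1.6 → f/1.8 → f/2 → f/2.2 → f/2.5 → f/2.8 — 1 2/3 stops narrower (darker).
Shutter speed: 1/6 → 1/5 → 1/4 → 0.3 → 0.4 → 0.5 → 0.6 — 2 stops longer (brighter).
Net change so far: 1/3 stop brighter. Offset with the ISO: 25600 → 20000.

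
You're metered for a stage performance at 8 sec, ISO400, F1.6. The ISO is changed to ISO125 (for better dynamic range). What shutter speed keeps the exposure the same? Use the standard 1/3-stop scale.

25 s

ISO: 400 → 320 → 250 → 200 → 160 → 125 — 1 2/3 stops lower (darker).
Need 1 2/3 stops brighter from the shutter speed: 8 → 10 → 13 → 15 → 20 → 25.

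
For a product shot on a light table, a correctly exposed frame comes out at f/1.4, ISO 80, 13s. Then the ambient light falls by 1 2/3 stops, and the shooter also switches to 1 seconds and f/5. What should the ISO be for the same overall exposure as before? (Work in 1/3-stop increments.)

Scene light: 1 2/3 stops darker.
Shutter speed: 13 → 10 → 8 → 6 → 5 → 4 → 3.2 → 2.5 → 2 → 1.6 → 1.3 → 1 — 3 2/3 stops shorter (darker).
Aperture: f/1.4 → f/1.6 → f/1.8 → f/2 → f/2.2 → f/2.5 → f/2.8 → f/3.2 → f/3.5 → f/4 → f/4.5 → f/5 — 3 2/3 stops stopped down (darker).
Net so far: 9 stops darker. ISO: 80 → 100 → 125 → 160 → 200 → 250 → 320 → 400 → 500 → 640 → 800 → 1000 → 1250 → 1600 → 2000 → 2500 → 3200 → 4000 → 5000 → 6400 → 8000 → 10000 → 12800 → 16000 → 20000 → 25600 → 32000 → 40000.

ISO 40000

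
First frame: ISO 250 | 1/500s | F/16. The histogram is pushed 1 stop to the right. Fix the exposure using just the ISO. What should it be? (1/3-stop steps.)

ISO 125

Overexposed by 1 stop → need 1 stop darker.
ISO: 250 → 200 → 160 → 125.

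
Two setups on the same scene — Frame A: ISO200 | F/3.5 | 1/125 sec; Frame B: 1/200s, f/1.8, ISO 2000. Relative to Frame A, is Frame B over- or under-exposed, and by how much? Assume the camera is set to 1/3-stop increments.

Aperture: f/3.5 → f/3.2 → f/2.8 → f/2.5 → f/2.2 → f/2 → f/1.8 — 2 stops larger aperture (brighter).
Shutter speed: 1/125 → 1/160 → 1/200 — 2/3 stop faster (darker).
ISO: 200 → 250 → 320 → 400 → 500 → 640 → 800 → 1000 → 1250 → 1600 → 2000 — 3 1/3 stops higher (brighter).
Net: +2 −2/3 +3 1/3 = +4 2/3 stops.

4 2/3 stops brighter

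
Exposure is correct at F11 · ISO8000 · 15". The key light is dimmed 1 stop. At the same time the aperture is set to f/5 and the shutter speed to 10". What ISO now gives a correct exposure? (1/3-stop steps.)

ISO 5000

Scene light: 1 stop darker.
Aperture: f/11 → f/10 → f/9 → f/8 → f/7.1 → f/6.3 → f/5.6 → f/5 — 2 1/3 stops larger aperture (brighter).
Shutter speed: 15 → 13 → 10 — 2/3 stop shorter (darker).
Net so far: 2/3 stop brighter. ISO: 8000 → 6400 → 5000.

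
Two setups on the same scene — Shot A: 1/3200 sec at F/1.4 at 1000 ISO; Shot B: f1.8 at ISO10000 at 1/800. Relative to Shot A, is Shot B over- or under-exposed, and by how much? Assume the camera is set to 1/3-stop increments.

4 2/3 stops brighter

Aperture: f/1.4 → f/1.6 → f/1.8 — 2/3 stop smaller aperture (darker).
Shutter speed: 1/3200 → 1/2500 → 1/2000 → 1/1600 → 1/1250 → 1/1000 → 1/800 — 2 stops longer (brighter).
ISO: 1000 → 1250 → 1600 → 2000 → 2500 → 3200 → 4000 → 5000 → 6400 → 8000 → 10000 — 3 1/3 stops raised (brighter).
Net: −2/3 +2 +3 1/3 = +4 2/3 stops.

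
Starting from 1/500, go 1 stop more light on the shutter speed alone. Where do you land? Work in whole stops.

Shutter speed: 1/500 → 1/250 — 1 stop longer (brighter).

1/250s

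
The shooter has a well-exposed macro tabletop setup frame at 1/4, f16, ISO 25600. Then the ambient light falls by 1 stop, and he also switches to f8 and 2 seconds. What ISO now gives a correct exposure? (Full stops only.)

Scene light: 1 stop darker.
Aperture: f/16 → f/11 → f/8 — 2 stops larger aperture (brighter).
Shutter speed: 1/4 → 1/2 → 1 → 2 — 3 stops slower (brighter).
Net so far: 4 stops brighter. ISO: 25600 → 12800 → 6400 → 3200 → 1600.

ISO 1600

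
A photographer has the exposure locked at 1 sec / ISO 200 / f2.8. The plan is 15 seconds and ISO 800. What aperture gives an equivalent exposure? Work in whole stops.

Shutter speed: 1 → 2 → 4 → 8 → 15 — 4 stops longer (brighter).
ISO: 200 → 400 → 800 — 2 stops higher (brighter).
Net change so far: 6 stops brighter. Offset with the aperture: f/2.8 → f/4 → f/5.6 → f/8 → f/11 → f/16 → f/22.

f/22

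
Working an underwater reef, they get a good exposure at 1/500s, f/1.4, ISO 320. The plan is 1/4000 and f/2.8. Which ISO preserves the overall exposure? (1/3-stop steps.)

ISO 10000

Shutter speed: 1/500 → 1/640 → 1/800 → 1/1000 → 1/1250 → 1/1600 → 1/2000 → 1/2500 → 1/3200 → 1/4000 — 3 stops shorter (darker).
Aperture: f/1.4 → f/1.6 → f/1.8 → f/2 → f/2.2 → f/2.5 → f/2.8 — 2 stops stopped down (darker).
Net change so far: 5 stops darker. Offset with the ISO: 320 → 400 → 500 → 640 → 800 → 1000 → 1250 → 1600 → 2000 → 2500 → 3200 → 4000 → 5000 → 6400 → 8000 → 10000.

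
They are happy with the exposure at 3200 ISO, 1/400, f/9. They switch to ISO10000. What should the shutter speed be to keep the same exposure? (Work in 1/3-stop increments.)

1/1250s

ISO: 3200 → 4000 → 5000 → 6400 → 8000 → 10000 — 1 2/3 stops raised (brighter).
Need 1 2/3 stops darker from the shutter speed: 1/400 → 1/500 → 1/640 → 1/800 → 1/1000 → 1/1250.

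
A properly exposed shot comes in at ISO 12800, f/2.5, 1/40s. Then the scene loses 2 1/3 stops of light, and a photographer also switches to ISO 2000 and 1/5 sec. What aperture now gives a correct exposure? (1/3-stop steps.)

Scene light: 2 1/3 stops darker.
ISO: 12800 → 10000 → 8000 → 6400 → 5000 → 4000 → 3200 → 2500 → 2000 — 2 2/3 stops lower (darker).
Shutter speed: 1/40 → 1/30 → 1/25 → 1/20 → 1/15 → 1/13 → 1/10 → 1/8 → 1/6 → 1/5 — 3 stops longer (brighter).
Net so far: 2 stops darker. Aperture: f/2.5 → f/2.2 → f/2 → f/1.8 → f/1.6 → f/1.4 → f/1.2.

f/1.2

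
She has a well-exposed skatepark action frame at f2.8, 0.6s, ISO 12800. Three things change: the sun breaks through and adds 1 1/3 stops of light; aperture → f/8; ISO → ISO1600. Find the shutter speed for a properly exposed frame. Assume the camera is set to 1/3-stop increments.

Scene light: 1 1/3 stops brighter.
Aperture: f/2.8 → f/3.2 → f/3.5 → f/4 → f/4.5 → f/5 → f/5.6 → f/6.3 → f/7.1 → f/8 — 3 stops narrower (darker).
ISO: 12800 → 10000 → 8000 → 6400 → 5000 → 4000 → 3200 → 2500 → 2000 → 1600 — 3 stops dropped (darker).
Net so far: 4 2/3 stops darker. Shutter speed: 0.6 → 0.8 → 1 → 1.3 → 1.6 → 2 → 2.5 → 3.2 → 4 → 5 → 6 → 8 → 10 → 13 → 15.

15 s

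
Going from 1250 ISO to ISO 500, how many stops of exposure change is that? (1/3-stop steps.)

1 1/3 stops

1250 → 1000 → 800 → 640 → 500 — count the steps: 4 third-stops = 1 1/3 stops.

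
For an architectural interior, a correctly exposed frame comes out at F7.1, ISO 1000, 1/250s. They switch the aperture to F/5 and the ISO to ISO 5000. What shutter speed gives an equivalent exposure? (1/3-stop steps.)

1/2500s

Aperture: f/7.1 → f/6.3 → f/5.6 → f/5 — 1 stop larger aperture (brighter).
ISO: 1000 → 1250 → 1600 → 2000 → 2500 → 3200 → 4000 → 5000 — 2 1/3 stops raised (brighter).
Net change so far: 3 1/3 stops brighter. Offset with the shutter speed: 1/250 → 1/320 → 1/400 → 1/500 → 1/640 → 1/800 → 1/1000 → 1/1250 → 1/1600 → 1/2000 → 1/2500.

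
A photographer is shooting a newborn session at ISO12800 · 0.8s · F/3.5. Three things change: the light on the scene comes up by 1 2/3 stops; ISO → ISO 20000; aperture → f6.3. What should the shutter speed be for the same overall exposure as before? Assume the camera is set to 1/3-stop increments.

Scene light: 1 2/3 stops brighter.
ISO: 12800 → 16000 → 20000 — 2/3 stop raised (brighter).
Aperture: f/3.5 → f/4 → f/4.5 → f/5 → f/5.6 → f/6.3 — 1 2/3 stops narrower (darker).
Net so far: 2/3 stop brighter. Shutter speed: 0.8 → 0.6 → 0.5.

0.5 s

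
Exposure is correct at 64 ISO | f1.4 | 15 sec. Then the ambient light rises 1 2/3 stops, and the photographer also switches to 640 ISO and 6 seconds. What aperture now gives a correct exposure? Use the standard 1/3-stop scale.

Scene light: 1 2/3 stops brighter.
ISO: 64 → 80 → 100 → 125 → 160 → 200 → 250 → 320 → 400 → 500 → 640 — 3 1/3 stops raised (brighter).
Shutter speed: 15 → 13 → 10 → 8 → 6 — 1 1/3 stops faster (darker).
Net so far: 3 2/3 stops brighter. Aperture: f/1.4 → f/1.6 → f/1.8 → f/2 → f/2.2 → f/2.5 → f/2.8 → f/3.2 → f/3.5 → f/4 → f/4.5 → f/5.

f/5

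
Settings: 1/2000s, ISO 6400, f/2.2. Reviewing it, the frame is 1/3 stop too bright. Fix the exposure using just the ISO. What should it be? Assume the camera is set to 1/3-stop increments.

Overexposed by 1/3 stop → need 1/3 stop darker.
ISO: 6400 → 5000.

ISO 5000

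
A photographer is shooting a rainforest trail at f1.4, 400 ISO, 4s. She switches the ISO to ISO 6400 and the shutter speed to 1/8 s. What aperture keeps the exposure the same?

ISO: 400 → 800 → 1600 → 3200 → 6400 — 4 stops higher (brighter).
Shutter speed: 4 → 2 → 1 → 1/2 → 1/4 → 1/8 — 5 stops shorter (darker).
Net change so far: 1 stop darker. Offset with the aperture: f/1.4 → f/1.0.

f/1.0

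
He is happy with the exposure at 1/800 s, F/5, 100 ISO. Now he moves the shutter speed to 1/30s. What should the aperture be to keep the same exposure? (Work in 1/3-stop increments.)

Shutter speed: 1/800 → 1/640 → 1/500 → 1/400 → 1/320 → 1/250 → 1/200 → 1/160 → 1/125 → 1/100 → 1/80 → 1/60 → 1/50 → 1/40 → 1/30 — 4 2/3 stops longer (brighter).
Need 4 2/3 stops darker from the aperture: f/5 → f/5.6 → f/6.3 → f/7.1 → f/8 → f/9 → f/10 → f/11 → f/13 → f/14 → f/16 → f/18 → f/20 → f/22 → f/25.

f/25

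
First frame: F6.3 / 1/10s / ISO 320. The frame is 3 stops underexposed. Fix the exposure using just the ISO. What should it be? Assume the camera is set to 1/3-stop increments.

ISO 2500

Underexposed by 3 stops → need 3 stops brighter.
ISO: 320 → 400 → 500 → 640 → 800 → 1000 → 1250 → 1600 → 2000 → 2500.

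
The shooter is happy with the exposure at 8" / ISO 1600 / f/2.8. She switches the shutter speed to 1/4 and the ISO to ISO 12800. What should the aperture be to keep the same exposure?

Shutter speed: 8 → 4 → 2 → 1 → 1/2 → 1/4 — 5 stops faster (darker).
ISO: 1600 → 3200 → 6400 → 12800 — 3 stops raised (brighter).
Net change so far: 2 stops darker. Offset with the aperture: f/2.8 → f/2 → f/1.4.

f/1.4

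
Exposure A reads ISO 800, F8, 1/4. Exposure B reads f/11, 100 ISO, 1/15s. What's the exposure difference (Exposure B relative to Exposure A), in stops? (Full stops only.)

6 stops darker

Aperture: f/8 → f/11 — 1 stop narrower (darker).
Shutter speed: 1/4 → 1/8 → 1/15 — 2 stops shorter (darker).
ISO: 800 → 400 → 200 → 100 — 3 stops dropped (darker).
Net: −1 −2 −3 = −6 stops.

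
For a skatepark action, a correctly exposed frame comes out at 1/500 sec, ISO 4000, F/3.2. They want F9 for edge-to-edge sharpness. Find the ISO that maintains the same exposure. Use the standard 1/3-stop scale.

ISO 32000

Aperture: f/3.2 → f/3.5 → f/4 → f/4.5 → f/5 → f/5.6 → f/6.3 → f/7.1 → f/8 → f/9 — 3 stops narrower (darker).
Need 3 stops brighter from the ISO: 4000 → 5000 → 6400 → 8000 → 10000 → 12800 → 16000 → 20000 → 25600 → 32000.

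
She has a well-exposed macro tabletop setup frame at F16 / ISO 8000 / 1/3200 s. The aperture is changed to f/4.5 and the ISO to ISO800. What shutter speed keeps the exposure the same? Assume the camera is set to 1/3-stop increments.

1/4000s

Aperture: f/16 → f/14 → f/13 → f/11 → f/10 → f/9 → f/8 → f/7.1 → f/6.3 → f/5.6 → f/5 → f/4.5 — 3 2/3 stops larger aperture (brighter).
ISO: 8000 → 6400 → 5000 → 4000 → 3200 → 2500 → 2000 → 1600 → 1250 → 1000 → 800 — 3 1/3 stops dropped (darker).
Net change so far: 1/3 stop brighter. Offset with the shutter speed: 1/3200 → 1/4000.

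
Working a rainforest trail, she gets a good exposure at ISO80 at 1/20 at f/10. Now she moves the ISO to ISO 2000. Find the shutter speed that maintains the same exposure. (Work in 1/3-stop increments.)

1/500s

ISO: 80 → 100 → 125 → 160 → 200 → 250 → 320 → 400 → 500 → 640 → 800 → 1000 → 1250 → 1600 → 2000 — 4 2/3 stops higher (brighter).
Need 4 2/3 stops darker from the shutter speed: 1/20 → 1/25 → 1/30 → 1/40 → 1/50 → 1/60 → 1/80 → 1/100 → 1/125 → 1/160 → 1/200 → 1/250 → 1/320 → 1/400 → 1/500.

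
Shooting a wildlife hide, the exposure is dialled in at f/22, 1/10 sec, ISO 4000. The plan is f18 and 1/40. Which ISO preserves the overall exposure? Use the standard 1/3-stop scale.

Aperture: f/22 → f/20 → f/18 — 2/3 stop wider (brighter).
Shutter speed: 1/10 → 1/13 → 1/15 → 1/20 → 1/25 → 1/30 → 1/40 — 2 stops faster (darker).
Net change so far: 1 1/3 stops darker. Offset with the ISO: 4000 → 5000 → 6400 → 8000 → 10000.

ISO 10000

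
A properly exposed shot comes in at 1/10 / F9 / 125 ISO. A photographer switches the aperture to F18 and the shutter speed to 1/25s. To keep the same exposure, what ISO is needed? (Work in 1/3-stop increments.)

Aperture: f/9 → f/10 → f/11 → f/13 → f/14 → f/16 → f/18 — 2 stops narrower (darker).
Shutter speed: 1/10 → 1/13 → 1/15 → 1/20 → 1/25 — 1 1/3 stops shorter (darker).
Net change so far: 3 1/3 stops darker. Offset with the ISO: 125 → 160 → 200 → 250 → 320 → 400 → 500 → 640 → 800 → 1000 → 1250.

ISO 1250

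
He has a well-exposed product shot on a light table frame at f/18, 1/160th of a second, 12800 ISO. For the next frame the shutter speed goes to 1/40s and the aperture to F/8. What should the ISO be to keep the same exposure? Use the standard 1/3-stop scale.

ISO 640

Shutter speed: 1/160 → 1/125 → 1/100 → 1/80 → 1/60 → 1/50 → 1/40 — 2 stops longer (brighter).
Aperture: f/18 → f/16 → f/14 → f/13 → f/11 → f/10 → f/9 → f/8 — 2 1/3 stops larger aperture (brighter).
Net change so far: 4 1/3 stops brighter. Offset with the ISO: 12800 → 10000 → 8000 → 6400 → 5000 → 4000 → 3200 → 2500 → 2000 → 1600 → 1250 → 1000 → 800 → 640.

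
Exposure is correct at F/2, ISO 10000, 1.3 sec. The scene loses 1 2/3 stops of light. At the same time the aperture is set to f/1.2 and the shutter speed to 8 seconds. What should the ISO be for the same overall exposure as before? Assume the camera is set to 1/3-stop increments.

Scene light: 1 2/3 stops darker.
Aperture: f/2 → f/1.8 → f/1.6 → f/1.4 → f/1.2 — 1 1/3 stops opened up (brighter).
Shutter speed: 1.3 → 1.6 → 2 → 2.5 → 3.2 → 4 → 5 → 6 → 8 — 2 2/3 stops longer (brighter).
Net so far: 2 1/3 stops brighter. ISO: 10000 → 8000 → 6400 → 5000 → 4000 → 3200 → 2500 → 2000.

ISO 2000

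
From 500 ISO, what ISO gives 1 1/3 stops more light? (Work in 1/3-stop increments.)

ISO: 500 → 640 → 800 → 1000 → 1250 — 1 1/3 stops higher (brighter).

ISO 1250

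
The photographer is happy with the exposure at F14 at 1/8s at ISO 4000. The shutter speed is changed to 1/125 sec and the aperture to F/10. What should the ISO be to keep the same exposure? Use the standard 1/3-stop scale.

Shutter speed: 1/8 → 1/10 → 1/13 → 1/15 → 1/20 → 1/25 → 1/30 → 1/40 → 1/50 → 1/60 → 1/80 → 1/100 → 1/125 — 4 stops shorter (darker).
Aperture: f/14 → f/13 → f/11 → f/10 — 1 stop larger aperture (brighter).
Net change so far: 3 stops darker. Offset with the ISO: 4000 → 5000 → 6400 → 8000 → 10000 → 12800 → 16000 → 20000 → 25600 → 32000.

ISO 32000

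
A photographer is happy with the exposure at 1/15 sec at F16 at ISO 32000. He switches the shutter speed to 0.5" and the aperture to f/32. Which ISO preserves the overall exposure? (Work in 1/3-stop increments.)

ISO 16000

Shutter speed: 1/15 → 1/13 → 1/10 → 1/8 → 1/6 → 1/5 → 1/4 → 0.3 → 0.4 → 0.5 — 3 stops slower (brighter).
Aperture: f/16 → f/18 → f/20 → f/22 → f/25 → f/29 → f/32 — 2 stops stopped down (darker).
Net change so far: 1 stop brighter. Offset with the ISO: 32000 → 25600 → 20000 → 16000.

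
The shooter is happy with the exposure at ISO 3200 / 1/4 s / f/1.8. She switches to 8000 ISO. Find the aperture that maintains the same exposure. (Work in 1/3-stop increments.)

f/2.8

ISO: 3200 → 4000 → 5000 → 6400 → 8000 — 1 1/3 stops higher (brighter).
Need 1 1/3 stops darker from the aperture: f/1.8 → f/2 → f/2.2 → f/2.5 → f/2.8.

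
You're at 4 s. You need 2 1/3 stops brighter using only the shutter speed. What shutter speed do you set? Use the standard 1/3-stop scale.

20 s

Shutter speed: 4 → 5 → 6 → 8 → 10 → 13 → 15 → 20 — 2 1/3 stops longer (brighter).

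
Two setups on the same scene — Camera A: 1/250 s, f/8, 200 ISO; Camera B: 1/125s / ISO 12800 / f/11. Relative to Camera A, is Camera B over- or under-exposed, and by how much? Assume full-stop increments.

Aperture: f/8 → f/11 — 1 stop narrower (darker).
Shutter speed: 1/250 → 1/125 — 1 stop longer (brighter).
ISO: 200 → 400 → 800 → 1600 → 3200 → 6400 → 12800 — 6 stops higher (brighter).
Net: −1 +1 +6 = +6 stops.

6 stops brighter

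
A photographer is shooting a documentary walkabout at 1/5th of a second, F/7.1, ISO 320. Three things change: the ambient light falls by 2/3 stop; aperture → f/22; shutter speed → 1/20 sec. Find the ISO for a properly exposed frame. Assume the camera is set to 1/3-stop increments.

ISO 20000

Scene light: 2/3 stop darker.
Aperture: f/7.1 → f/8 → f/9 → f/10 → f/11 → f/13 → f/14 → f/16 → f/18 → f/20 → f/22 — 3 1/3 stops stopped down (darker).
Shutter speed: 1/5 → 1/6 → 1/8 → 1/10 → 1/13 → 1/15 → 1/20 — 2 stops faster (darker).
Net so far: 6 stops darker. ISO: 320 → 400 → 500 → 640 → 800 → 1000 → 1250 → 1600 → 2000 → 2500 → 3200 → 4000 → 5000 → 6400 → 8000 → 10000 → 12800 → 16000 → 20000.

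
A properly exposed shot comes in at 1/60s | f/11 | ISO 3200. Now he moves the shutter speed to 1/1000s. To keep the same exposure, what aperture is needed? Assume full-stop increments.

Shutter speed: 1/60 → 1/125 → 1/250 → 1/500 → 1/1000 — 4 stops shorter (darker).
Need 4 stops brighter from the aperture: f/11 → f/8 → f/5.6 → f/4 → f/2.8.

f/2.8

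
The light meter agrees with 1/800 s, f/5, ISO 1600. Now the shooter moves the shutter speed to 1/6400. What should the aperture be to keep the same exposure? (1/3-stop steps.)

Shutter speed: 1/800 → 1/1000 → 1/1250 → 1/1600 → 1/2000 → 1/2500 → 1/3200 → 1/4000 → 1/5000 → 1/6400 — 3 stops shorter (darker).
Need 3 stops brighter from the aperture: f/5 → f/4.5 → f/4 → f/3.5 → f/3.2 → f/2.8 → f/2.5 → f/2.2 → f/2 → f/1.8.

f/1.8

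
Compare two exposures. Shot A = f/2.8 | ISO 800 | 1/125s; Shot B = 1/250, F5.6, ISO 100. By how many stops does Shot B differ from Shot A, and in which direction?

Aperture: f/2.8 → f/4 → f/5.6 — 2 stops narrower (darker).
Shutter speed: 1/125 → 1/250 — 1 stop faster (darker).
ISO: 800 → 400 → 200 → 100 — 3 stops lower (darker).
Net: −2 −1 −3 = −6 stops.

6 stops darker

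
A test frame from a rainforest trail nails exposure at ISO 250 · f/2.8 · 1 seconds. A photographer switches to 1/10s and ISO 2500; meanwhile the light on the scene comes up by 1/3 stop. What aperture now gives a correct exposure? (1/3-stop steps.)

f/3.2

Scene light: 1/3 stop brighter.
Shutter speed: 1 → 0.8 → 0.6 → 0.5 → 0.4 → 0.3 → 1/4 → 1/5 → 1/6 → 1/8 → 1/10 — 3 1/3 stops faster (darker).
ISO: 250 → 320 → 400 → 500 → 640 → 800 → 1000 → 1250 → 1600 → 2000 → 2500 — 3 1/3 stops raised (brighter).
Net so far: 1/3 stop brighter. Aperture: f/2.8 → f/3.2.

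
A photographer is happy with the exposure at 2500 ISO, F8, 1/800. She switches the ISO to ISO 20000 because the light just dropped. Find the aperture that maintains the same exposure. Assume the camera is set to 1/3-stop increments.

ISO: 2500 → 3200 → 4000 → 5000 → 6400 → 8000 → 10000 → 12800 → 16000 → 20000 — 3 stops higher (brighter).
Need 3 stops darker from the aperture: f/8 → f/9 → f/10 → f/11 → f/13 → f/14 → f/16 → f/18 → f/20 → f/22.

f/22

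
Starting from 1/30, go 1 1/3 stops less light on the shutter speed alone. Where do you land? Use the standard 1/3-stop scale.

Shutter speed: 1/30 → 1/40 → 1/50 → 1/60 → 1/80 — 1 1/3 stops shorter (darker).

1/80s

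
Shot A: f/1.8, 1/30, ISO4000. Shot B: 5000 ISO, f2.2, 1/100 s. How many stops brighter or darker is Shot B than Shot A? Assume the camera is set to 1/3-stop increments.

Aperture: f/1.8 → f/2 → f/2.2 — 2/3 stop smaller aperture (darker).
Shutter speed: 1/30 → 1/40 → 1/50 → 1/60 → 1/80 → 1/100 — 1 2/3 stops shorter (darker).
ISO: 4000 → 5000 — 1/3 stop higher (brighter).
Net: −2/3 −1 2/3 +1/3 = −2 stops.

2 stops darker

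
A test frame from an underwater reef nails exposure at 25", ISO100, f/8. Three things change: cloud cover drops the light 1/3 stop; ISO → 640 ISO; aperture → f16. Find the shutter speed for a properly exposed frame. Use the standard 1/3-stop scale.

20 s

Scene light: 1/3 stop darker.
ISO: 100 → 125 → 160 → 200 → 250 → 320 → 400 → 500 → 640 — 2 2/3 stops raised (brighter).
Aperture: f/8 → f/9 → f/10 → f/11 → f/13 → f/14 → f/16 — 2 stops stopped down (darker).
Net so far: 1/3 stop brighter. Shutter speed: 25 → 20.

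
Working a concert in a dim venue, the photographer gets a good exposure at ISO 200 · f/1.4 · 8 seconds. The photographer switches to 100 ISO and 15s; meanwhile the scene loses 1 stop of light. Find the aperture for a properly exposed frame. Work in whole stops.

f/1.0

Scene light: 1 stop darker.
ISO: 200 → 100 — 1 stop lower (darker).
Shutter speed: 8 → 15 — 1 stop longer (brighter).
Net so far: 1 stop darker. Aperture: f/1.4 → f/1.0.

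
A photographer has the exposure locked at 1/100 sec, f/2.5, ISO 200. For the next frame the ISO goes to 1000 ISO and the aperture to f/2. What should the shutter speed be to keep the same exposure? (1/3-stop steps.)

ISO: 200 → 250 → 320 → 400 → 500 → 640 → 800 → 1000 — 2 1/3 stops higher (brighter).
Aperture: f/2.5 → f/2.2 → f/2 — 2/3 stop wider (brighter).
Net change so far: 3 stops brighter. Offset with the shutter speed: 1/100 → 1/125 → 1/160 → 1/200 → 1/250 → 1/320 → 1/400 → 1/500 → 1/640 → 1/800.

1/800s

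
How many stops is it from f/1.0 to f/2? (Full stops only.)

2 stops

f/1.0 → f/1.4 → f/2 — count the steps: 2 stops.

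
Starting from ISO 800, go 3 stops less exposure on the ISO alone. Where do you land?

ISO: 800 → 400 → 200 → 100 — 3 stops lower (darker).

ISO 100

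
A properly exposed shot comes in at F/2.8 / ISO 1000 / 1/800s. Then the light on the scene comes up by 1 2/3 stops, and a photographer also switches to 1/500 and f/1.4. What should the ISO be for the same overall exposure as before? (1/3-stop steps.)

Scene light: 1 2/3 stops brighter.
Shutter speed: 1/800 → 1/640 → 1/500 — 2/3 stop slower (brighter).
Aperture: f/2.8 → f/2.5 → f/2.2 → f/2 → f/1.8 → f/1.6 → f/1.4 — 2 stops wider (brighter).
Net so far: 4 1/3 stops brighter. ISO: 1000 → 800 → 640 → 500 → 400 → 320 → 250 → 200 → 160 → 125 → 100 → 80 → 64 → 50.

ISO 50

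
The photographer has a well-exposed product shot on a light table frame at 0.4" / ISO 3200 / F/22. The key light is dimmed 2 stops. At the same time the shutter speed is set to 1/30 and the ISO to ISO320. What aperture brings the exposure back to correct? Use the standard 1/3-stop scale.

Scene light: 2 stops darker.
Shutter speed: 0.4 → 0.3 → 1/4 → 1/5 → 1/6 → 1/8 → 1/10 → 1/13 → 1/15 → 1/20 → 1/25 → 1/30 — 3 2/3 stops shorter (darker).
ISO: 3200 → 2500 → 2000 → 1600 → 1250 → 1000 → 800 → 640 → 500 → 400 → 320 — 3 1/3 stops dropped (darker).
Net so far: 9 stops darker. Aperture: f/22 → f/20 → f/18 → f/16 → f/14 → f/13 → f/11 → f/10 → f/9 → f/8 → f/7.1 → f/6.3 → f/5.6 → f/5 → f/4.5 → f/4 → f/3.5 → f/3.2 → f/2.8 → f/2.5 → f/2.2 → f/2 → f/1.8 → f/1.6 → f/1.4 → f/1.2 → f/1.1 → f/1.0.

f/1.0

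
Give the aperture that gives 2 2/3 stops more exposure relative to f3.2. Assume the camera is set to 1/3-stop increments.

Aperture: f/3.2 → f/2.8 → f/2.5 → f/2.2 → f/2 → f/1.8 → f/1.6 → f/1.4 → f/1.2 — 2 2/3 stops opened up (brighter).

f/1.2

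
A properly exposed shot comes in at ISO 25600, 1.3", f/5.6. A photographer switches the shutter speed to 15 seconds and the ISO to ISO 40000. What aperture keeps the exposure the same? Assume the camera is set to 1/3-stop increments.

f/25

Shutter speed: 1.3 → 1.6 → 2 → 2.5 → 3.2 → 4 → 5 → 6 → 8 → 10 → 13 → 15 — 3 2/3 stops slower (brighter).
ISO: 25600 → 32000 → 40000 — 2/3 stop raised (brighter).
Net change so far: 4 1/3 stops brighter. Offset with the aperture: f/5.6 → f/6.3 → f/7.1 → f/8 → f/9 → f/10 → f/11 → f/13 → f/14 → f/16 → f/18 → f/20 → f/22 → f/25.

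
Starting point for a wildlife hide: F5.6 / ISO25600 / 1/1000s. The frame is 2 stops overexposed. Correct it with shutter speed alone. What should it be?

Overexposed by 2 stops → need 2 stops darker.
Shutter speed: 1/1000 → 1/2000 → 1/4000.

1/4000s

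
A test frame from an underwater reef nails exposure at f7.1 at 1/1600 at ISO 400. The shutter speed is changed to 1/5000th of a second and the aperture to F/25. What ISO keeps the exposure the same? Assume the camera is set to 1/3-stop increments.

Shutter speed: 1/1600 → 1/2000 → 1/2500 → 1/3200 → 1/4000 → 1/5000 — 1 2/3 stops shorter (darker).
Aperture: f/7.1 → f/8 → f/9 → f/10 → f/11 → f/13 → f/14 → f/16 → f/18 → f/20 → f/22 → f/25 — 3 2/3 stops smaller aperture (darker).
Net change so far: 5 1/3 stops darker. Offset with the ISO: 400 → 500 → 640 → 800 → 1000 → 1250 → 1600 → 2000 → 2500 → 3200 → 4000 → 5000 → 6400 → 8000 → 10000 → 12800 → 16000.

ISO 16000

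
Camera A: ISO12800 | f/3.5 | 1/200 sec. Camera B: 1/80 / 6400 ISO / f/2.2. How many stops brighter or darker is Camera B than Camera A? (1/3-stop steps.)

1 2/3 stops brighter

Aperture: f/3.5 → f/3.2 → f/2.8 → f/2.5 → f/2.2 — 1 1/3 stops opened up (brighter).
Shutter speed: 1/200 → 1/160 → 1/125 → 1/100 → 1/80 — 1 1/3 stops slower (brighter).
ISO: 12800 → 10000 → 8000 → 6400 — 1 stop lower (darker).
Net: +1 1/3 +1 1/3 −1 = +1 2/3 stops.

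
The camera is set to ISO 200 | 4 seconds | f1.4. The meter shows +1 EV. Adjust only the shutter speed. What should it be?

2 s

Overexposed by 1 stop → need 1 stop darker.
Shutter speed: 4 → 2.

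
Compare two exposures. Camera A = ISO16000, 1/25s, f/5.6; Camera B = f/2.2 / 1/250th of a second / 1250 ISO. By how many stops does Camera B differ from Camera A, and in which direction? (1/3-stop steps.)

Aperture: f/5.6 → f/5 → f/4.5 → f/4 → f/3.5 → f/3.2 → f/2.8 → f/2.5 → f/2.2 — 2 2/3 stops opened up (brighter).
Shutter speed: 1/25 → 1/30 → 1/40 → 1/50 → 1/60 → 1/80 → 1/100 → 1/125 → 1/160 → 1/200 → 1/250 — 3 1/3 stops shorter (darker).
ISO: 16000 → 12800 → 10000 → 8000 → 6400 → 5000 → 4000 → 3200 → 2500 → 2000 → 1600 → 1250 — 3 2/3 stops lower (darker).
Net: +2 2/3 −3 1/3 −3 2/3 = −4 1/3 stops.

4 1/3 stops darker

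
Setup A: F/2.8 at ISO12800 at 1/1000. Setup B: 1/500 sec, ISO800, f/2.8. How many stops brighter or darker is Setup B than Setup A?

Aperture: unchanged.
Shutter speed: 1/1000 → 1/500 — 1 stop slower (brighter).
ISO: 12800 → 6400 → 3200 → 1600 → 800 — 4 stops lower (darker).
Net: +1 −4 = −3 stops.

3 stops darker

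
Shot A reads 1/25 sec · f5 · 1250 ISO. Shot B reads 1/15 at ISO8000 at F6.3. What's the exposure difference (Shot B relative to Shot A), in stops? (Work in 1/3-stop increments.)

Aperture: f/5 → f/5.6 → f/6.3 — 2/3 stop stopped down (darker).
Shutter speed: 1/25 → 1/20 → 1/15 — 2/3 stop longer (brighter).
ISO: 1250 → 1600 → 2000 → 2500 → 3200 → 4000 → 5000 → 6400 → 8000 — 2 2/3 stops higher (brighter).
Net: −2/3 +2/3 +2 2/3 = +2 2/3 stops.

2 2/3 stops brighter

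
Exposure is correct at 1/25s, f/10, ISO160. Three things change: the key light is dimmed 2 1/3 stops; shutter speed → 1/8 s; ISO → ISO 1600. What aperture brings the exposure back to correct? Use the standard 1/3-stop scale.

f/25

Scene light: 2 1/3 stops darker.
Shutter speed: 1/25 → 1/20 → 1/15 → 1/13 → 1/10 → 1/8 — 1 2/3 stops longer (brighter).
ISO: 160 → 200 → 250 → 320 → 400 → 500 → 640 → 800 → 1000 → 1250 → 1600 — 3 1/3 stops raised (brighter).
Net so far: 2 2/3 stops brighter. Aperture: f/10 → f/11 → f/13 → f/14 → f/16 → f/18 → f/20 → f/22 → f/25.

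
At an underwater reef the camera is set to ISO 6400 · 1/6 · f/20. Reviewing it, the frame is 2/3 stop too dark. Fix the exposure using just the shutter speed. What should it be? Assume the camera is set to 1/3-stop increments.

Underexposed by 2/3 stop → need 2/3 stop brighter.
Shutter speed: 1/6 → 1/5 → 1/4.

1/4s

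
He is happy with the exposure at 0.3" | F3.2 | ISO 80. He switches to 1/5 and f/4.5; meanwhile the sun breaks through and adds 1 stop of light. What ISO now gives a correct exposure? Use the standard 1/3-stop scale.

ISO 125

Scene light: 1 stop brighter.
Shutter speed: 0.3 → 1/4 → 1/5 — 2/3 stop faster (darker).
Aperture: f/3.2 → f/3.5 → f/4 → f/4.5 — 1 stop smaller aperture (darker).
Net so far: 2/3 stop darker. ISO: 80 → 100 → 125.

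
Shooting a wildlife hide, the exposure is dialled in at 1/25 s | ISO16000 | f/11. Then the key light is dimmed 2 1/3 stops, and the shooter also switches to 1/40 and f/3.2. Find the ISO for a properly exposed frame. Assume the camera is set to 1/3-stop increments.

Scene light: 2 1/3 stops darker.
Shutter speed: 1/25 → 1/30 → 1/40 — 2/3 stop shorter (darker).
Aperture: f/11 → f/10 → f/9 → f/8 → f/7.1 → f/6.3 → f/5.6 → f/5 → f/4.5 → f/4 → f/3.5 → f/3.2 — 3 2/3 stops larger aperture (brighter).
Net so far: 2/3 stop brighter. ISO: 16000 → 12800 → 10000.

ISO 10000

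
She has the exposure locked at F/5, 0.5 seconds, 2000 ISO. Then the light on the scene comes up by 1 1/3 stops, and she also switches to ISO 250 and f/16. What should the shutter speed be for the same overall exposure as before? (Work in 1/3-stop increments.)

Scene light: 1 1/3 stops brighter.
ISO: 2000 → 1600 → 1250 → 1000 → 800 → 640 → 500 → 400 → 320 → 250 — 3 stops lower (darker).
Aperture: f/5 → f/5.6 → f/6.3 → f/7.1 → f/8 → f/9 → f/10 → f/11 → f/13 → f/14 → f/16 — 3 1/3 stops smaller aperture (darker).
Net so far: 5 stops darker. Shutter speed: 0.5 → 0.6 → 0.8 → 1 → 1.3 → 1.6 → 2 → 2.5 → 3.2 → 4 → 5 → 6 → 8 → 10 → 13 → 15.

15 s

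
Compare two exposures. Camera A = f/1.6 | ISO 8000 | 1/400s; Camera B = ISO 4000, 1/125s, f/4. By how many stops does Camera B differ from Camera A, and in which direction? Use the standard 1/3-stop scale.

2 stops darker

Aperture: f/1.6 → f/1.8 → f/2 → f/2.2 → f/2.5 → f/2.8 → f/3.2 → f/3.5 → f/4 — 2 2/3 stops narrower (darker).
Shutter speed: 1/400 → 1/320 → 1/250 → 1/200 → 1/160 → 1/125 — 1 2/3 stops longer (brighter).
ISO: 8000 → 6400 → 5000 → 4000 — 1 stop lower (darker).
Net: −2 2/3 +1 2/3 −1 = −2 stops.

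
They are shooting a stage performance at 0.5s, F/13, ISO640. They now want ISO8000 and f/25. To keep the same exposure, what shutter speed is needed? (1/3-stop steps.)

1/6s

ISO: 640 → 800 → 1000 → 1250 → 1600 → 2000 → 2500 → 3200 → 4000 → 5000 → 6400 → 8000 — 3 2/3 stops raised (brighter).
Aperture: f/13 → f/14 → f/16 → f/18 → f/20 → f/22 → f/25 — 2 stops smaller aperture (darker).
Net change so far: 1 2/3 stops brighter. Offset with the shutter speed: 0.5 → 0.4 → 0.3 → 1/4 → 1/5 → 1/6.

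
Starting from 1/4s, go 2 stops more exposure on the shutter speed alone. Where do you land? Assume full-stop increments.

Shutter speed: 1/4 → 1/2 → 1 — 2 stops slower (brighter).

1 s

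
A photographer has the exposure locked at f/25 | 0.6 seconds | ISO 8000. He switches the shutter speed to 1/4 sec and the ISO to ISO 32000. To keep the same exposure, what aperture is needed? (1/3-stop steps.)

f/32

Shutter speed: 0.6 → 0.5 → 0.4 → 0.3 → 1/4 — 1 1/3 stops faster (darker).
ISO: 8000 → 10000 → 12800 → 16000 → 20000 → 25600 → 32000 — 2 stops raised (brighter).
Net change so far: 2/3 stop brighter. Offset with the aperture: f/25 → f/29 → f/32.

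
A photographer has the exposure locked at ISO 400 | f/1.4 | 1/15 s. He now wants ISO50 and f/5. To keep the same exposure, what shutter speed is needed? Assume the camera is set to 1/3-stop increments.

6 s

ISO: 400 → 320 → 250 → 200 → 160 → 125 → 100 → 80 → 64 → 50 — 3 stops dropped (darker).
Aperture: f/1.4 → f/1.6 → f/1.8 → f/2 → f/2.2 → f/2.5 → f/2.8 → f/3.2 → f/3.5 → f/4 → f/4.5 → f/5 — 3 2/3 stops narrower (darker).
Net change so far: 6 2/3 stops darker. Offset with the shutter speed: 1/15 → 1/13 → 1/10 → 1/8 → 1/6 → 1/5 → 1/4 → 0.3 → 0.4 → 0.5 → 0.6 → 0.8 → 1 → 1.3 → 1.6 → 2 → 2.5 → 3.2 → 4 → 5 → 6.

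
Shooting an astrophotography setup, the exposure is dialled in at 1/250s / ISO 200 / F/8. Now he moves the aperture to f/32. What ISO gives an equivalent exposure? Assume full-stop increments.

Aperture: f/8 → f/11 → f/16 → f/22 → f/32 — 4 stops narrower (darker).
Need 4 stops brighter from the ISO: 200 → 400 → 800 → 1600 → 3200.

ISO 3200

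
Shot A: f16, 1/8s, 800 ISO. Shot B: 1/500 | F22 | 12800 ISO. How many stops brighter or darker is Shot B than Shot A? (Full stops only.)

Aperture: f/16 → f/22 — 1 stop smaller aperture (darker).
Shutter speed: 1/8 → 1/15 → 1/30 → 1/60 → 1/125 → 1/250 → 1/500 — 6 stops shorter (darker).
ISO: 800 → 1600 → 3200 → 6400 → 12800 — 4 stops higher (brighter).
Net: −1 −6 +4 = −3 stops.

3 stops darker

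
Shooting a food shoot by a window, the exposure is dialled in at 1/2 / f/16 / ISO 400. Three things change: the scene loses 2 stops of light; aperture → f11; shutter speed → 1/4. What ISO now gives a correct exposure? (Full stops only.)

ISO 1600

Scene light: 2 stops darker.
Aperture: f/16 → f/11 — 1 stop larger aperture (brighter).
Shutter speed: 1/2 → 1/4 — 1 stop faster (darker).
Net so far: 2 stops darker. ISO: 400 → 800 → 1600.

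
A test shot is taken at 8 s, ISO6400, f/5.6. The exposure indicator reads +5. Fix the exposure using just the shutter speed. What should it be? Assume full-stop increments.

1/4s

Overexposed by 5 stops → need 5 stops darker.
Shutter speed: 8 → 4 → 2 → 1 → 1/2 → 1/4.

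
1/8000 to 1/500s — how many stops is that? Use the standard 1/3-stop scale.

1/8000 → 1/6400 → 1/5000 → 1/4000 → 1/3200 → 1/2500 → 1/2000 → 1/1600 → 1/1250 → 1/1000 → 1/800 → 1/640 → 1/500 — count the steps: 12 third-stops = 4 stops.

4 stops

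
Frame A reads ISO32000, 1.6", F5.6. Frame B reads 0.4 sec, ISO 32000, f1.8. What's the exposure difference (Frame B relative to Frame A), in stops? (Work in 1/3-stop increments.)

1 1/3 stops brighter

Aperture: f/5.6 → f/5 → f/4.5 → f/4 → f/3.5 → f/3.2 → f/2.8 → f/2.5 → f/2.2 → f/2 → f/1.8 — 3 1/3 stops wider (brighter).
Shutter speed: 1.6 → 1.3 → 1 → 0.8 → 0.6 → 0.5 → 0.4 — 2 stops shorter (darker).
ISO: unchanged.
Net: +3 1/3 −2 = +1 1/3 stops.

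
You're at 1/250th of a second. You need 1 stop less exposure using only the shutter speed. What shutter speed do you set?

Shutter speed: 1/250 → 1/500 — 1 stop faster (darker).

1/500s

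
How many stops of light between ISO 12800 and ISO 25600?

1 stop

12800 → 25600 — count the steps: 1 stop.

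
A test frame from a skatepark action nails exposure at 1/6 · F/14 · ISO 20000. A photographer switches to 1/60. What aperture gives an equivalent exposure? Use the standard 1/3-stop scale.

f/4.5

Shutter speed: 1/6 → 1/8 → 1/10 → 1/13 → 1/15 → 1/20 → 1/25 → 1/30 → 1/40 → 1/50 → 1/60 — 3 1/3 stops shorter (darker).
Need 3 1/3 stops brighter from the aperture: f/14 → f/13 → f/11 → f/10 → f/9 → f/8 → f/7.1 → f/6.3 → f/5.6 → f/5 → f/4.5.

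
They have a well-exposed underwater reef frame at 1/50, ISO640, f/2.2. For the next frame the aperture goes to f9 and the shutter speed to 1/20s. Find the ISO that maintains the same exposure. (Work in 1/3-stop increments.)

ISO 4000

Aperture: f/2.2 → f/2.5 → f/2.8 → f/3.2 → f/3.5 → f/4 → f/4.5 → f/5 → f/5.6 → f/6.3 → f/7.1 → f/8 → f/9 — 4 stops stopped down (darker).
Shutter speed: 1/50 → 1/40 → 1/30 → 1/25 → 1/20 — 1 1/3 stops longer (brighter).
Net change so far: 2 2/3 stops darker. Offset with the ISO: 640 → 800 → 1000 → 1250 → 1600 → 2000 → 2500 → 3200 → 4000.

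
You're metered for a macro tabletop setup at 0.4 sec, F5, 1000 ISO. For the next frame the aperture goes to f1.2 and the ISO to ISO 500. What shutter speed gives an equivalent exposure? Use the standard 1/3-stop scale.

1/20s

Aperture: f/5 → f/4.5 → f/4 → f/3.5 → f/3.2 → f/2.8 → f/2.5 → f/2.2 → f/2 → f/1.8 → f/1.6 → f/1.4 → f/1.2 — 4 stops larger aperture (brighter).
ISO: 1000 → 800 → 640 → 500 — 1 stop dropped (darker).
Net change so far: 3 stops brighter. Offset with the shutter speed: 0.4 → 0.3 → 1/4 → 1/5 → 1/6 → 1/8 → 1/10 → 1/13 → 1/15 → 1/20.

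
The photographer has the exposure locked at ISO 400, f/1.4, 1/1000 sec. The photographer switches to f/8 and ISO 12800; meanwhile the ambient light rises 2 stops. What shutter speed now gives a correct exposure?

Scene light: 2 stops brighter.
Aperture: f/1.4 → f/2 → f/2.8 → f/4 → f/5.6 → f/8 — 5 stops smaller aperture (darker).
ISO: 400 → 800 → 1600 → 3200 → 6400 → 12800 — 5 stops raised (brighter).
Net so far: 2 stops brighter. Shutter speed: 1/1000 → 1/2000 → 1/4000.

1/4000s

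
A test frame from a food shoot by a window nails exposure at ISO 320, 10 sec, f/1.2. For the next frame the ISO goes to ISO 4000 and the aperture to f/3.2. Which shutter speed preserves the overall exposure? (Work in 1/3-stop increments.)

5 s

ISO: 320 → 400 → 500 → 640 → 800 → 1000 → 1250 → 1600 → 2000 → 2500 → 3200 → 4000 — 3 2/3 stops higher (brighter).
Aperture: f/1.2 → f/1.4 → f/1.6 → f/1.8 → f/2 → f/2.2 → f/2.5 → f/2.8 → f/3.2 — 2 2/3 stops stopped down (darker).
Net change so far: 1 stop brighter. Offset with the shutter speed: 10 → 8 → 6 → 5.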